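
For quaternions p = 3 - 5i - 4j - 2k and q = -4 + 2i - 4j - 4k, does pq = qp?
No: pq = -26 + 34i - 20j + 24k ≠ -26 + 18i + 28j - 32k = qp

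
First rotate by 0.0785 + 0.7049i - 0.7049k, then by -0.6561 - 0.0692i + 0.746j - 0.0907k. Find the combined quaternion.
-0.0667 - 0.9938i - 0.0542j - 0.0705k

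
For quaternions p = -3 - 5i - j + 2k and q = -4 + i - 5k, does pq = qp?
No: pq = 27 + 22i - 19j + 8k ≠ 27 + 12i + 27j + 6k = qp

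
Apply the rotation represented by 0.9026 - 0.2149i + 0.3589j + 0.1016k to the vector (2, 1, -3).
(-0.707, -0.437, -3.648)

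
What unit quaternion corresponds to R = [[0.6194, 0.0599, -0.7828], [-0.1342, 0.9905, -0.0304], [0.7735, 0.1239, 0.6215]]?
0.8988 + 0.0429i - 0.4329j - 0.054k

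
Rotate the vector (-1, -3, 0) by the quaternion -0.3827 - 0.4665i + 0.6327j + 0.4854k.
(0.928, 0.681, -2.945)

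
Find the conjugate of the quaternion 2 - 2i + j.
2 + 2i - j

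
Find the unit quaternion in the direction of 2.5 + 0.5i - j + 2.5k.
0.6742 + 0.1348i - 0.2697j + 0.6742k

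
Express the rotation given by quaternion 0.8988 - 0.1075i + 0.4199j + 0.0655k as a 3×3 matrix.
[[0.6388, -0.208, 0.7407], [0.0275, 0.9683, 0.2482], [-0.7689, -0.1382, 0.6243]]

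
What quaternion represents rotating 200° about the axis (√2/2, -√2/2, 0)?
-0.1736 + 0.6964i - 0.6964j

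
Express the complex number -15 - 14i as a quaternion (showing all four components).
-15 - 14i + 0j + 0k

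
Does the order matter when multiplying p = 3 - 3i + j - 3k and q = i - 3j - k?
Yes: pq = 3 - 7i - 15j + 5k ≠ 3 + 13i - 3j - 11k = qp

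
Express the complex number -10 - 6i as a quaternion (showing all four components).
-10 - 6i + 0j + 0k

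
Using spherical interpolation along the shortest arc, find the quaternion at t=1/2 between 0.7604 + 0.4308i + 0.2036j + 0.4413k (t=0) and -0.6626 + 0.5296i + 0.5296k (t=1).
0.9857 - 0.0684i + 0.141j - 0.0612k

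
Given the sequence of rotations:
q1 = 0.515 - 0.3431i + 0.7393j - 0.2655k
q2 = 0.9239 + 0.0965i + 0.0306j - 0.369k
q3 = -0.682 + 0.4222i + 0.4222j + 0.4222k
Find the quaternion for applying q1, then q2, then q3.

q2 · q1 = 0.3883 - 0.0026i + 0.851j - 0.3535k
q3 · q2 · q1 = -0.4738 - 0.3428i - 0.2683j + 0.7654k
-0.4738 - 0.3428i - 0.2683j + 0.7654k


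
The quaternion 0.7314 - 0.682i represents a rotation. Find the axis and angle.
axis = (-1, 0, 0), θ = 86°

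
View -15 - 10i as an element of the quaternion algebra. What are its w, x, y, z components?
-15 - 10i + 0j + 0k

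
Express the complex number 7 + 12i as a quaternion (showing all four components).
7 + 12i + 0j + 0k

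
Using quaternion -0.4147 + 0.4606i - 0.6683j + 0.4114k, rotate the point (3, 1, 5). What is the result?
(3.697, -3.473, -3.046)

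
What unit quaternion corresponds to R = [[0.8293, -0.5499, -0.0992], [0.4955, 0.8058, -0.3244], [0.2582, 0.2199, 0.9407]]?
0.9455 + 0.1439i - 0.0945j + 0.2764k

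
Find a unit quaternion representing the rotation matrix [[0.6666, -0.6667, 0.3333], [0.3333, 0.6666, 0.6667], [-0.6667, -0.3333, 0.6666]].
0.866 - 0.2887i + 0.2887j + 0.2887k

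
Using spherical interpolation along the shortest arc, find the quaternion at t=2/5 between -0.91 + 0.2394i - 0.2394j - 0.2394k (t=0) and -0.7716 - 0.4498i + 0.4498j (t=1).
-0.9842 - 0.0492i + 0.0492j - 0.1631k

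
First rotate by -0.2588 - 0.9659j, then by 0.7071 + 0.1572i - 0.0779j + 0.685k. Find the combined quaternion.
-0.2582 + 0.621i - 0.6628j - 0.3291k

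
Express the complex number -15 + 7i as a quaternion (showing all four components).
-15 + 7i + 0j + 0k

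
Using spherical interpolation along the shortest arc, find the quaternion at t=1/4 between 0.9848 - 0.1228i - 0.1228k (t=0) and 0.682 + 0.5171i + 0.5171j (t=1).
0.9828 + 0.0498i + 0.148j - 0.0982k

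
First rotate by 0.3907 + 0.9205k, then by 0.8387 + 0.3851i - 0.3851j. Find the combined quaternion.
0.3277 - 0.204i - 0.5049j + 0.772k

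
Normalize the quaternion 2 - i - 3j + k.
0.5164 - 0.2582i - 0.7746j + 0.2582k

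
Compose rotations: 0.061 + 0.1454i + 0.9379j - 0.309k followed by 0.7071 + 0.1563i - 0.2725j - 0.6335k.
0.0802 + 0.7907i + 0.6028j - 0.0709k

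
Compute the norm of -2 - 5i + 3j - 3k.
√47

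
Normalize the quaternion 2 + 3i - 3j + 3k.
0.3592 + 0.5388i - 0.5388j + 0.5388k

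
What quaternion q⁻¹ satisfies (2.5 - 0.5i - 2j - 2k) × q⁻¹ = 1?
0.1724 + 0.0345i + 0.1379j + 0.1379k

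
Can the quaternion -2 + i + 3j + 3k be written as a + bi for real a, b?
No. The quaternion -2 + i + 3j + 3k has j-coefficient y = 3 and k-coefficient z = 3, not both zero, so it does not lie in the complex subalgebra spanned by 1 and i.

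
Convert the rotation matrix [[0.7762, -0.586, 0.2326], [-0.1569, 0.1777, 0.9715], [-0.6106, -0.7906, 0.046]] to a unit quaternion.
0.7071 - 0.623i + 0.2981j + 0.1517k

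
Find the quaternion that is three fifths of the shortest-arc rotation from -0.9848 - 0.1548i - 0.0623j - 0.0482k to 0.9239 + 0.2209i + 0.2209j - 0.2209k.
-0.9606 - 0.1969i - 0.1594j + 0.1145k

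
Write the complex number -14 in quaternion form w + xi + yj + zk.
-14 + 0i + 0j + 0k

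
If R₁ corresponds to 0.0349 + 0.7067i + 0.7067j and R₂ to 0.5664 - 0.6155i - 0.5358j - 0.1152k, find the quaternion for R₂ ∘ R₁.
0.8334 + 0.4602i + 0.3002j - 0.0603k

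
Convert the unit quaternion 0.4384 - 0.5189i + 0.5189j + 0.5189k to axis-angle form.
axis = (-√3/3, √3/3, √3/3), θ = 128°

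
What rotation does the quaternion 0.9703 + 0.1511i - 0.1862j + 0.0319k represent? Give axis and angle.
axis = (0.6246, -0.7697, 0.1319), θ = 28°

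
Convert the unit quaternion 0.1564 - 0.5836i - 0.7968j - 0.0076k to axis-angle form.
axis = (-0.5909, -0.8067, -0.0077), θ = 162°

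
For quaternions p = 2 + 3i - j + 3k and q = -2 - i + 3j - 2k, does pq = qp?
No: pq = 8 - 15i + 11j - 2k ≠ 8 - i + 5j - 18k = qp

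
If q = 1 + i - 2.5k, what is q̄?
1 - i + 2.5k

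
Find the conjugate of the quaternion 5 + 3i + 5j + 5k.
5 - 3i - 5j - 5k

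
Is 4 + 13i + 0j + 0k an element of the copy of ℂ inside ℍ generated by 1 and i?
Yes. The quaternion 4 + 13i has j- and k-coefficients y = z = 0, so it lies in the complex subalgebra spanned by 1 and i.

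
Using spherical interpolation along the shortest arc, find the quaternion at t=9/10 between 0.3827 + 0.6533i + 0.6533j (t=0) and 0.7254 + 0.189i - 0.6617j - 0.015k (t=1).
-0.6546 - 0.0856i + 0.7509j + 0.0148k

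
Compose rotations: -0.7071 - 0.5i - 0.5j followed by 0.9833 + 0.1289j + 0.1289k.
-0.6308 - 0.4272i - 0.6472j - 0.0267k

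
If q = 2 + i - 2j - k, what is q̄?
2 - i + 2j + k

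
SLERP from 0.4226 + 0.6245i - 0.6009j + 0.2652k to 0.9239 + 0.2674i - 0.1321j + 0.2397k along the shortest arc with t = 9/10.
0.896 + 0.3152i - 0.1882j + 0.2498k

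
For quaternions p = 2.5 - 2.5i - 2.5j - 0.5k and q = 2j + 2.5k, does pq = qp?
No: pq = 6.25 - 5.25i + 11.25j + 1.25k ≠ 6.25 + 5.25i - 1.25j + 11.25k = qp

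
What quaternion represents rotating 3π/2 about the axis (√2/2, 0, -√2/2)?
-0.7071 + 0.5i - 0.5k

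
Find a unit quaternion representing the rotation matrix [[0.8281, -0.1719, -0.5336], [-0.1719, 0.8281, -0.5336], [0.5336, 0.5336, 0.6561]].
0.91 + 0.2932i - 0.2932j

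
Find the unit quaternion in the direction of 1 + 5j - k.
0.1925 + 0.9623j - 0.1925k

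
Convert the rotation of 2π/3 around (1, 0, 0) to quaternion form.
0.5 + 0.866i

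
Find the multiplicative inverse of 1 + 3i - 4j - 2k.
0.0333 - 0.1i + 0.1333j + 0.0667k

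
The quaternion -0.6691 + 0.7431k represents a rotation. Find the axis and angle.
axis = (0, 0, 1), θ = 264°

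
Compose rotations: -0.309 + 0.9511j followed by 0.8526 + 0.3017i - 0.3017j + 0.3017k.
0.0235 - 0.3802i + 0.9041j + 0.1937k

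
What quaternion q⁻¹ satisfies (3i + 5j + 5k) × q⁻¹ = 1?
-0.0508i - 0.0847j - 0.0847k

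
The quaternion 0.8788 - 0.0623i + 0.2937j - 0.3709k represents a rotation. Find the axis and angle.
axis = (-0.1306, 0.6155, -0.7773), θ = 57°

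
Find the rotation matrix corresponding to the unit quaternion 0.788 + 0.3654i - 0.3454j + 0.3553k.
[[0.5089, -0.8124, -0.2847], [0.3075, 0.4805, -0.8213], [0.804, 0.3304, 0.4944]]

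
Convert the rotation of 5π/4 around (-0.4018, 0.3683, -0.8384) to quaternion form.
-0.3827 - 0.3712i + 0.3403j - 0.7746k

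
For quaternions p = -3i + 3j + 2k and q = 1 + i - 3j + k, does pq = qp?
No: pq = 10 + 6i + 8j + 8k ≠ 10 - 12i - 2j - 4k = qp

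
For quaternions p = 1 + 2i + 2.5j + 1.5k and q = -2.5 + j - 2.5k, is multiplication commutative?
No: pq = -1.25 - 12.75i - 0.25j - 4.25k ≠ -1.25 + 2.75i - 10.25j - 8.25k = qp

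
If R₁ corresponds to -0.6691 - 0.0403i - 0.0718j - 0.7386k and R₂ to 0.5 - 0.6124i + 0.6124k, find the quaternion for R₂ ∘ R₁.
0.0931 + 0.4336i - 0.5129j - 0.7351k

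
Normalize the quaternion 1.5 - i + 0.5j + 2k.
0.5477 - 0.3651i + 0.1826j + 0.7303k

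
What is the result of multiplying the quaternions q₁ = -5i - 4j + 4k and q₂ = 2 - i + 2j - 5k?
23 + 2i - 37j - 6k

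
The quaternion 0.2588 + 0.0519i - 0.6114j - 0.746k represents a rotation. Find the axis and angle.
axis = (0.0537, -0.633, -0.7723), θ = 5π/6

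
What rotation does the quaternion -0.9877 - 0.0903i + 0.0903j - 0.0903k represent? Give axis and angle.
axis = (-√3/3, √3/3, -√3/3), θ = 342°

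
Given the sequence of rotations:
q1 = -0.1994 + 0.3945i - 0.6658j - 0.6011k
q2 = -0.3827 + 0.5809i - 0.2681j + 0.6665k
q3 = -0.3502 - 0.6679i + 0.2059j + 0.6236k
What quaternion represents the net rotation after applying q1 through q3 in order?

q2 · q1 = 0.0693 + 0.3381i + 0.9204j - 0.1839k
q3 · q2 · q1 = 0.1267 - 0.7765i - 0.22j - 0.5767k
0.1267 - 0.7765i - 0.22j - 0.5767k


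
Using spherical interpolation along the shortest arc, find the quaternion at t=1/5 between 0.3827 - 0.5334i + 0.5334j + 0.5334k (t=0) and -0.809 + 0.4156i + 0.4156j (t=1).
0.5512 - 0.5821i + 0.3648j + 0.4735k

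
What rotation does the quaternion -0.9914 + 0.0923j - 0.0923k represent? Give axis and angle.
axis = (0, √2/2, -√2/2), θ = 345°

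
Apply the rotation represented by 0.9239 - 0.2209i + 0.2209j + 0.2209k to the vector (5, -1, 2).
(5.151, 1.76, -0.609)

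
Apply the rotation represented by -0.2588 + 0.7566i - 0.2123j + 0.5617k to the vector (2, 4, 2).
(2.355, -4.021, -1.51)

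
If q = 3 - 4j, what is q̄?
3 + 4j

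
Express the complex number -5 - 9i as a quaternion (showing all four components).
-5 - 9i + 0j + 0k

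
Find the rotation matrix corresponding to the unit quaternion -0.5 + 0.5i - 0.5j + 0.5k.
[[0, 0, 1], [-1, 0, 0], [0, -1, 0]]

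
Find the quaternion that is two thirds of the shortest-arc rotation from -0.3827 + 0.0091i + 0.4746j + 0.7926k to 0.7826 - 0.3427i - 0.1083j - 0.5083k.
-0.6852 + 0.243i + 0.2466j + 0.6408k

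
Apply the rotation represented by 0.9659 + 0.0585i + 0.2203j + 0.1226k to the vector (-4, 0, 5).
(-1.292, -1.345, 6.125)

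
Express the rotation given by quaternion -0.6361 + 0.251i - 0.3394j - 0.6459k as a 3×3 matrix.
[[-0.0648, -0.9921, 0.1075], [0.6513, 0.0396, 0.7578], [-0.756, 0.1191, 0.6436]]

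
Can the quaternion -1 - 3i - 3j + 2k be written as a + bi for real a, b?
No. The quaternion -1 - 3i - 3j + 2k has j-coefficient y = -3 and k-coefficient z = 2, not both zero, so it does not lie in the complex subalgebra spanned by 1 and i.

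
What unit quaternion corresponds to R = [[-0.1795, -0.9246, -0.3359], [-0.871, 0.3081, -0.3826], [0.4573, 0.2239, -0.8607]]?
-0.2588 - 0.5859i + 0.7662j - 0.0518k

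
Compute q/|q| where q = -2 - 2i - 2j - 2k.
-0.5 - 0.5i - 0.5j - 0.5k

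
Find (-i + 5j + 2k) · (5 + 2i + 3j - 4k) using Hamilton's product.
-5 - 31i + 25j - 3k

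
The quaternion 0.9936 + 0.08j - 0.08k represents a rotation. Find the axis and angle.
axis = (0, √2/2, -√2/2), θ = 13°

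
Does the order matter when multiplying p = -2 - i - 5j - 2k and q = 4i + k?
Yes: pq = 6 - 13i - 7j + 18k ≠ 6 - 3i + 7j - 22k = qp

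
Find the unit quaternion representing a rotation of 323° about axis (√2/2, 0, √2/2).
-0.9483 + 0.2244i + 0.2244k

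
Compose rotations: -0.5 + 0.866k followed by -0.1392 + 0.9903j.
0.0696 + 0.8576i - 0.4951j - 0.1205k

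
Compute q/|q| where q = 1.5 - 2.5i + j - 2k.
0.4082 - 0.6804i + 0.2722j - 0.5443k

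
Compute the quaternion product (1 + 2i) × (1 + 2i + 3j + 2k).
-3 + 4i - j + 8k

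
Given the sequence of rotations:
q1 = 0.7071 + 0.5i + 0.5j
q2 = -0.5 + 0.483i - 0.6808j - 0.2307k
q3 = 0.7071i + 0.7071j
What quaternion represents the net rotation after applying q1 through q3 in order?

q2 · q1 = -0.2546 + 0.2069i - 0.8467j + 0.4188k
q3 · q2 · q1 = 0.4524 + 0.1161i - 0.4762j - 0.745k
0.4524 + 0.1161i - 0.4762j - 0.745k


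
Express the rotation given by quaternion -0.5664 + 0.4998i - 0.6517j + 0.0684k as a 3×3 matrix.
[[0.1412, -0.574, 0.8066], [-0.7289, 0.491, 0.477], [-0.6699, -0.6553, -0.349]]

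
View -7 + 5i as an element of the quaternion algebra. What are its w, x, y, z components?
-7 + 5i + 0j + 0k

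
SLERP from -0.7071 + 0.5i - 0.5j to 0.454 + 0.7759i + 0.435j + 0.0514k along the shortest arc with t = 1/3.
-0.7896 + 0.0527i - 0.6109j - 0.0237k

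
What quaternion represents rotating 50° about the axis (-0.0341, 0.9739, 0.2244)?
0.9063 - 0.0144i + 0.4116j + 0.0948k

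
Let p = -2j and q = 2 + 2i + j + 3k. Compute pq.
2 - 6i - 4j + 4k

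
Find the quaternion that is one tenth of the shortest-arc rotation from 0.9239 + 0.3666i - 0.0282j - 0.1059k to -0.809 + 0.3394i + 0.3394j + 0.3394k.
0.9422 + 0.2995i - 0.0642j - 0.1358k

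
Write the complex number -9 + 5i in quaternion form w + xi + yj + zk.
-9 + 5i + 0j + 0k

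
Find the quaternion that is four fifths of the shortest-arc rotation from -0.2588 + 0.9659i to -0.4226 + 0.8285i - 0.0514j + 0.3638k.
-0.3952 + 0.8692i - 0.0416j + 0.2943k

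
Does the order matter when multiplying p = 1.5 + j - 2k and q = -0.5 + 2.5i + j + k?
Yes: pq = 0.25 + 6.75i - 4j ≠ 0.25 + 0.75i + 6j + 5k = qp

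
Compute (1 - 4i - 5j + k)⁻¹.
0.0233 + 0.093i + 0.1163j - 0.0233k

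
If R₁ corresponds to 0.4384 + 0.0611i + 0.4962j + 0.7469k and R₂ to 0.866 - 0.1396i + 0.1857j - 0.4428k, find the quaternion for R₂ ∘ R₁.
0.6268 + 0.3501i + 0.5883j + 0.3721k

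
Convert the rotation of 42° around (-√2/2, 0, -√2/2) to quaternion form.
0.9336 - 0.2534i - 0.2534k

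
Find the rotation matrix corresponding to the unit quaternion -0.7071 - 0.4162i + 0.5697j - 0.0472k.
[[0.3464, -0.541, -0.7664], [-0.4075, 0.6491, -0.6424], [0.845, 0.5348, 0.0044]]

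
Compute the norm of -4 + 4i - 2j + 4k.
√52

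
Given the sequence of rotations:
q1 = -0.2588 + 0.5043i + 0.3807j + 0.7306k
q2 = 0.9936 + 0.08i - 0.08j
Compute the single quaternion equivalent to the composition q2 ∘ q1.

q2 · q1 = -0.267 + 0.4219i + 0.3405j + 0.7967k
-0.267 + 0.4219i + 0.3405j + 0.7967k


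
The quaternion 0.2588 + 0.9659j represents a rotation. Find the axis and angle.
axis = (0, 1, 0), θ = 5π/6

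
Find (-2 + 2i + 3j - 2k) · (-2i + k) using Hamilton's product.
6 + 7i + 2j + 4k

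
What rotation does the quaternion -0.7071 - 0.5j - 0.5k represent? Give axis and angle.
axis = (0, -√2/2, -√2/2), θ = 3π/2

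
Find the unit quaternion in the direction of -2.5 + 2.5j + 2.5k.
-0.5774 + 0.5774j + 0.5774k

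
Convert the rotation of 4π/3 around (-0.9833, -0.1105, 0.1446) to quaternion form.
-0.5 - 0.8516i - 0.0957j + 0.1252k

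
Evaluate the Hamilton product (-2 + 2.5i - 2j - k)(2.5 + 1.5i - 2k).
-10.75 + 7.25i - 1.5j + 4.5k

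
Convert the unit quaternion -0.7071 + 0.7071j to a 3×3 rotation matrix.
[[0, 0, -1], [0, 1, 0], [1, 0, 0]]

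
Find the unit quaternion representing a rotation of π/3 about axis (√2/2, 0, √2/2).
0.866 + 0.3536i + 0.3536k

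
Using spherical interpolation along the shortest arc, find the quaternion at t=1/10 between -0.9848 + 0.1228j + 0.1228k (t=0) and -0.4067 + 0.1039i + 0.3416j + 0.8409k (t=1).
-0.9645 + 0.0123i + 0.1547j + 0.2138k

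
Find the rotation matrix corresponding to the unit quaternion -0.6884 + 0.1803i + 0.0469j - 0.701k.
[[0.0128, -0.9482, -0.3174], [0.982, -0.0478, 0.1825], [-0.1882, -0.314, 0.9306]]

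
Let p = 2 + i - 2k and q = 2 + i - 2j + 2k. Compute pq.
7 - 8j - 2k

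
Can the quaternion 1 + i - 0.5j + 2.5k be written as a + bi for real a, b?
No. The quaternion 1 + i - 0.5j + 2.5k has j-coefficient y = -0.5 and k-coefficient z = 2.5, not both zero, so it does not lie in the complex subalgebra spanned by 1 and i.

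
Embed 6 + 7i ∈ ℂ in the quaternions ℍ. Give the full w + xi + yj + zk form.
6 + 7i + 0j + 0k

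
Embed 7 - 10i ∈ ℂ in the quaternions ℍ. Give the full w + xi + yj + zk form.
7 - 10i + 0j + 0k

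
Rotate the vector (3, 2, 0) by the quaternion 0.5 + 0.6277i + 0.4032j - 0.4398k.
(2.756, -0.151, -2.32)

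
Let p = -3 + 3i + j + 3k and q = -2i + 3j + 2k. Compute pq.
-3 - i - 21j + 5k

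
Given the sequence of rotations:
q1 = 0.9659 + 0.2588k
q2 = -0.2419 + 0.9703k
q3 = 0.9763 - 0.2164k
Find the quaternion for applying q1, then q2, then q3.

q2 · q1 = -0.4848 + 0.8746k
q3 · q2 · q1 = -0.284 + 0.9588k
-0.284 + 0.9588k


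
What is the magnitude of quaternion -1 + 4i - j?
√18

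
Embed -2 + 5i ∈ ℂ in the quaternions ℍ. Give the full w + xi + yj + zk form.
-2 + 5i + 0j + 0k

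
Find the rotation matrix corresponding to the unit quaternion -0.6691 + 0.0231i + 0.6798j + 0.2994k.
[[-0.1035, 0.4321, -0.8959], [-0.3693, 0.8197, 0.438], [0.9235, 0.3762, 0.0747]]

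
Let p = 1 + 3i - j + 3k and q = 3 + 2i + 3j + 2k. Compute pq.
-6 + 22k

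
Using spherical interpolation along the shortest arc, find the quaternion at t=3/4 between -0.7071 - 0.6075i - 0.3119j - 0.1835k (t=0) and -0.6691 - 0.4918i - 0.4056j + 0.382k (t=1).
-0.7021 - 0.5393i - 0.3948j + 0.2456k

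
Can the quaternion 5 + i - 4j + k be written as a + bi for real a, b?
No. The quaternion 5 + i - 4j + k has j-coefficient y = -4 and k-coefficient z = 1, not both zero, so it does not lie in the complex subalgebra spanned by 1 and i.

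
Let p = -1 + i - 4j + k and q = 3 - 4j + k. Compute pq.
-20 + 3i - 9j - 2k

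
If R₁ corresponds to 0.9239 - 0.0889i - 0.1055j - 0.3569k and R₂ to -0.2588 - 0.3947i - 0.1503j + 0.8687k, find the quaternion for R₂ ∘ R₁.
0.02 - 0.1964i - 0.3297j + 0.9232k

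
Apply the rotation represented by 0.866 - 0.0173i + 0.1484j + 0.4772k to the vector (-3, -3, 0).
(0.993, -4.096, 0.486)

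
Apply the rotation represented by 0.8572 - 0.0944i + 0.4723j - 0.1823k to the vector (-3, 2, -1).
(-1.86, 3.047, 1.122)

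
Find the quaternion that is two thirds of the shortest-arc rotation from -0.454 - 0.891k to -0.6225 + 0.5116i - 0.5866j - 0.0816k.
-0.6703 + 0.3945i - 0.4524j - 0.4363k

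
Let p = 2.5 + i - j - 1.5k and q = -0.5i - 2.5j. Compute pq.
-2 - 5i - 5.5j - 3k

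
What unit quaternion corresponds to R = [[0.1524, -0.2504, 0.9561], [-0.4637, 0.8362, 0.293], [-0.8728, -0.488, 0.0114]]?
0.7071 - 0.2761i + 0.6466j - 0.0754k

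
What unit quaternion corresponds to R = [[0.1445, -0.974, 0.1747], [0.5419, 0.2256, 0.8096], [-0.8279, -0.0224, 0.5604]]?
0.6947 - 0.2994i + 0.3608j + 0.5455k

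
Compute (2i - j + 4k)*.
-2i + j - 4k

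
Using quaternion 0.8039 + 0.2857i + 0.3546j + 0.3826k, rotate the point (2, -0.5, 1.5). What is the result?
(2.301, 1.082, -0.19)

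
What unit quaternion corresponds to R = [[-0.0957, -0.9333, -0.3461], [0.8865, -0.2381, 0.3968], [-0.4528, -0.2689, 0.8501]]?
0.6157 - 0.2703i + 0.0433j + 0.7389k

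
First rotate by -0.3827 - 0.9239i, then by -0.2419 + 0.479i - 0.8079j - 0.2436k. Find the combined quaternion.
0.5351 + 0.0402i + 0.5342j - 0.6532k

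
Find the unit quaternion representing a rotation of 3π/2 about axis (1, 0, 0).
-0.7071 + 0.7071i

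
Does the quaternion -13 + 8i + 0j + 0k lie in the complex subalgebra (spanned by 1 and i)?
Yes. The quaternion -13 + 8i has j- and k-coefficients y = z = 0, so it lies in the complex subalgebra spanned by 1 and i.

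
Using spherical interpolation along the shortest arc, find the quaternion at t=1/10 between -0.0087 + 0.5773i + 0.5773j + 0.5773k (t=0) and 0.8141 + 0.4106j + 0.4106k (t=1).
0.0915 + 0.5409i + 0.5912j + 0.5912k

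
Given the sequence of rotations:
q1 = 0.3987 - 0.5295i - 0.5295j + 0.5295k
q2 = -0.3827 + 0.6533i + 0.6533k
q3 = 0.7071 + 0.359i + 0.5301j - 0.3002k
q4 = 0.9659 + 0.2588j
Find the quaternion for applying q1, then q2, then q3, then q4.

q2 · q1 = -0.1526 + 0.809i - 0.4892j - 0.2881k
q3 · q2 · q1 = -0.2255 + 0.2177i - 0.5662j - 0.7624k
q4 · q3 · q2 · q1 = -0.0713 + 0.013i - 0.6053j - 0.7927k
-0.0713 + 0.013i - 0.6053j - 0.7927k


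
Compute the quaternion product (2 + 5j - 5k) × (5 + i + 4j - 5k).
-35 - 3i + 28j - 40k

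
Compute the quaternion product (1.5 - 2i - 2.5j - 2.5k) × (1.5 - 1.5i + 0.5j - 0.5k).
-0.75 - 2.75i - 0.25j - 9.25k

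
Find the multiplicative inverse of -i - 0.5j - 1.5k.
0.2857i + 0.1429j + 0.4286k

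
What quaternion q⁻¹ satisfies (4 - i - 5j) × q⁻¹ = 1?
0.0952 + 0.0238i + 0.119j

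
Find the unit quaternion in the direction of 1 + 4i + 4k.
0.1741 + 0.6963i + 0.6963k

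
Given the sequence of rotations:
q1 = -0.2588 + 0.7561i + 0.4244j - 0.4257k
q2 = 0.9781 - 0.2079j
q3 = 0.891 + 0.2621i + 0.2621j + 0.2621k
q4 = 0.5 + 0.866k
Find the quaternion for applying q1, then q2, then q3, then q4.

q2 · q1 = -0.1649 + 0.828i + 0.4689j - 0.2592k
q3 · q2 · q1 = -0.4189 + 0.5037i + 0.6595j - 0.3683k
q4 · q3 · q2 · q1 = 0.1095 - 0.3193i + 0.766j - 0.5469k
0.1095 - 0.3193i + 0.766j - 0.5469k


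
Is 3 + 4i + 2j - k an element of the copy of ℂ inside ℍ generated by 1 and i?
No. The quaternion 3 + 4i + 2j - k has j-coefficient y = 2 and k-coefficient z = -1, not both zero, so it does not lie in the complex subalgebra spanned by 1 and i.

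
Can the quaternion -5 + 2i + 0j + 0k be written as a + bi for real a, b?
Yes. The quaternion -5 + 2i has j- and k-coefficients y = z = 0, so it lies in the complex subalgebra spanned by 1 and i.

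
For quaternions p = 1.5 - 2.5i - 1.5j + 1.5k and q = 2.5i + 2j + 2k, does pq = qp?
No: pq = 6.25 - 2.25i + 11.75j + 1.75k ≠ 6.25 + 9.75i - 5.75j + 4.25k = qp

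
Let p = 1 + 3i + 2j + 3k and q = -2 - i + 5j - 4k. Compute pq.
3 - 30i + 10j + 7k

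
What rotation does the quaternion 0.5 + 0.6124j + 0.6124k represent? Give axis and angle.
axis = (0, √2/2, √2/2), θ = 2π/3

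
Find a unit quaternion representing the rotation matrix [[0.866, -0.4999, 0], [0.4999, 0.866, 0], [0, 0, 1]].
0.9659 + 0.2588k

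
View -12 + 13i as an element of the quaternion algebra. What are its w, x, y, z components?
-12 + 13i + 0j + 0k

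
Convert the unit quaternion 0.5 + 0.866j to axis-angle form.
axis = (0, 1, 0), θ = 2π/3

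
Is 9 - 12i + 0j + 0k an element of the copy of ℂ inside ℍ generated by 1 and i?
Yes. The quaternion 9 - 12i has j- and k-coefficients y = z = 0, so it lies in the complex subalgebra spanned by 1 and i.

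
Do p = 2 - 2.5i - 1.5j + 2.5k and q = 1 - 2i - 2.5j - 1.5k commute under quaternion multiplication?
No: pq = -3 + 2i - 15.25j + 2.75k ≠ -3 - 15i + 2.25j - 3.75k = qp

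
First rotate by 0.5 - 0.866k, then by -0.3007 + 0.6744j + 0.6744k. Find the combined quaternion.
0.4337 - 0.584i + 0.3372j + 0.5976k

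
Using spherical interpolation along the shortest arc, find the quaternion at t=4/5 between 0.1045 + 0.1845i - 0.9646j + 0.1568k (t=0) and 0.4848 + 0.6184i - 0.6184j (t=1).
0.4226 + 0.5502i - 0.7194j + 0.034k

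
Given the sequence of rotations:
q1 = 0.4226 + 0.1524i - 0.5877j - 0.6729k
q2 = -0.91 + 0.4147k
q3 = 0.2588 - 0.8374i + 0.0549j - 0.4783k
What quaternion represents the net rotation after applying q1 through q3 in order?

q2 · q1 = -0.1055 + 0.105i + 0.598j + 0.7876k
q3 · q2 · q1 = 0.4045 + 0.4448i + 0.7583j - 0.2522k
0.4045 + 0.4448i + 0.7583j - 0.2522k


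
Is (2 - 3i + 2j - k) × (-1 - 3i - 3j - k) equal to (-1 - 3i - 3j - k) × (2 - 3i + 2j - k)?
No: pq = -6 - 8i - 8j + 14k ≠ -6 + 2i - 8j - 16k = qp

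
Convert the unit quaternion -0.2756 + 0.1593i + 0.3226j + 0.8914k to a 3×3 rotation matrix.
[[-0.7973, 0.5941, 0.1062], [-0.3886, -0.6399, 0.6629], [0.4618, 0.4873, 0.7411]]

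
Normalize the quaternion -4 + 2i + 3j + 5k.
-0.5443 + 0.2722i + 0.4082j + 0.6804k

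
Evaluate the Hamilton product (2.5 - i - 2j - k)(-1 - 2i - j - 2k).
-8.5 - i - 0.5j - 7k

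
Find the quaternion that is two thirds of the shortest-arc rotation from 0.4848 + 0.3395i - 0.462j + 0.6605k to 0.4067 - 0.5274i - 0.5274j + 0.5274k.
0.4776 - 0.2526i - 0.5562j + 0.6314k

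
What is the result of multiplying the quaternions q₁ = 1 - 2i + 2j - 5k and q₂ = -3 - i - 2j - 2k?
-11 - 9i - 7j + 19k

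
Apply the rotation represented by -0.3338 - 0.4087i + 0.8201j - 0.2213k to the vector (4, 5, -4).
(-4.396, 3.293, 5.18)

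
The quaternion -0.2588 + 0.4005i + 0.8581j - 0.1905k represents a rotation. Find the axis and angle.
axis = (0.4146, 0.8884, -0.1972), θ = 7π/6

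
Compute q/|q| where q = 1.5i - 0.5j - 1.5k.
0.6882i - 0.2294j - 0.6882k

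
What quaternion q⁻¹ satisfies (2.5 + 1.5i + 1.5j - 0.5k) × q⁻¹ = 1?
0.2273 - 0.1364i - 0.1364j + 0.0455k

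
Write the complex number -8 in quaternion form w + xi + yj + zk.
-8 + 0i + 0j + 0k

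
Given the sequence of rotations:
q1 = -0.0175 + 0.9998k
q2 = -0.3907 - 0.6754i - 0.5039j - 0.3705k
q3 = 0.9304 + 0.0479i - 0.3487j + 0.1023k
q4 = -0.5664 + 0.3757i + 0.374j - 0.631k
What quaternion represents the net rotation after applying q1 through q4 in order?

q2 · q1 = 0.3773 - 0.492i + 0.6841j - 0.3841k
q3 · q2 · q1 = 0.6524 - 0.3757i + 0.473j - 0.4576k
q4 · q3 · q2 · q1 = -0.694 + 0.5852i + 0.3851j + 0.1657k
-0.694 + 0.5852i + 0.3851j + 0.1657k


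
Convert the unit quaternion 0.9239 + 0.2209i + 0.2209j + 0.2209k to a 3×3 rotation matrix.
[[0.8048, -0.3106, 0.5058], [0.5058, 0.8048, -0.3106], [-0.3106, 0.5058, 0.8048]]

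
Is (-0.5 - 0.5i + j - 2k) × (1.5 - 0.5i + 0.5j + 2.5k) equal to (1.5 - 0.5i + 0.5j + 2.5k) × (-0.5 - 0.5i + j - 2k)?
No: pq = 3.5 + 3i + 3.5j - 4k ≠ 3.5 - 4i - j - 4.5k = qp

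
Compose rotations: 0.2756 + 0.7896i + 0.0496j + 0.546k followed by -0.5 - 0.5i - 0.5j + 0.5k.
0.0088 - 0.8304i + 0.5052j + 0.2348k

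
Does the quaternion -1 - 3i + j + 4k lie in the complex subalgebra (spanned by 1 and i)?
No. The quaternion -1 - 3i + j + 4k has j-coefficient y = 1 and k-coefficient z = 4, not both zero, so it does not lie in the complex subalgebra spanned by 1 and i.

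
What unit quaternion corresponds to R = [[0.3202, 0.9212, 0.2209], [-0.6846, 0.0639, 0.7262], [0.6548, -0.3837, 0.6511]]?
0.7133 - 0.389i - 0.1521j - 0.5628k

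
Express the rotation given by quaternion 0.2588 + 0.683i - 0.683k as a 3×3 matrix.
[[0.067, 0.3535, -0.933], [-0.3535, -0.866, -0.3535], [-0.933, 0.3535, 0.067]]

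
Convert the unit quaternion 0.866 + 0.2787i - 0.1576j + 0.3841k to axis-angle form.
axis = (0.5574, -0.3152, 0.7681), θ = π/3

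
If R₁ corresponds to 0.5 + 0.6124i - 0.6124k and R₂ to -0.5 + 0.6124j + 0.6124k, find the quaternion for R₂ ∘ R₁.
0.125 - 0.6812i + 0.6812j + 0.2374k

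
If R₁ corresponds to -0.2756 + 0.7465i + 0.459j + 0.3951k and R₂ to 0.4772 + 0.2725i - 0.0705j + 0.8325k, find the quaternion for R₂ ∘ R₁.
-0.6315 - 0.1288i + 0.7523j + 0.1368k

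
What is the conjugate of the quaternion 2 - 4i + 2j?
2 + 4i - 2j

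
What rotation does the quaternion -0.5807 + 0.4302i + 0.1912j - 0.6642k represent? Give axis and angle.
axis = (0.5284, 0.2349, -0.8159), θ = 251°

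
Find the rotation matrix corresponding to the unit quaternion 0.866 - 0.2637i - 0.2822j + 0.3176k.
[[0.639, -0.4013, -0.6563], [0.6989, 0.6592, 0.2775], [0.3213, -0.636, 0.7017]]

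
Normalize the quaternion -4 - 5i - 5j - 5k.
-0.4193 - 0.5241i - 0.5241j - 0.5241k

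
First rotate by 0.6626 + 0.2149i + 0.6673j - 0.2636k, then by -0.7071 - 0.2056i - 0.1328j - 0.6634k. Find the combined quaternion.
-0.5106 + 0.1895i - 0.7566j - 0.3618k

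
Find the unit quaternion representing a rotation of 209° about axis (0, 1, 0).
-0.2504 + 0.9681j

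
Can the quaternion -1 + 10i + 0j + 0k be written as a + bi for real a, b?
Yes. The quaternion -1 + 10i has j- and k-coefficients y = z = 0, so it lies in the complex subalgebra spanned by 1 and i.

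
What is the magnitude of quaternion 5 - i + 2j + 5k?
√55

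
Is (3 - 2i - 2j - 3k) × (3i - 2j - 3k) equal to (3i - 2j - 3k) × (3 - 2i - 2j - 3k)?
No: pq = -7 + 9i - 21j + k ≠ -7 + 9i + 9j - 19k = qp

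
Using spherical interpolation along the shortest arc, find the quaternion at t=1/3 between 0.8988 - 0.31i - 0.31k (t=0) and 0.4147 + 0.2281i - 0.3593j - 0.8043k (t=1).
0.8193 - 0.1389i - 0.1391j - 0.5386k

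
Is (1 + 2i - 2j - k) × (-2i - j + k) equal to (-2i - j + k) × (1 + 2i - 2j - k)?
No: pq = 3 - 5i - j - 5k ≠ 3 + i - j + 7k = qp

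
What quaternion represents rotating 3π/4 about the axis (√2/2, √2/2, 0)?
0.3827 + 0.6533i + 0.6533j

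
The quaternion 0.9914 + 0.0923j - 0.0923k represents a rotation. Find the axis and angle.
axis = (0, √2/2, -√2/2), θ = 15°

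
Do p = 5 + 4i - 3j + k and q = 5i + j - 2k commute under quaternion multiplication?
No: pq = -15 + 30i + 18j + 9k ≠ -15 + 20i - 8j - 29k = qp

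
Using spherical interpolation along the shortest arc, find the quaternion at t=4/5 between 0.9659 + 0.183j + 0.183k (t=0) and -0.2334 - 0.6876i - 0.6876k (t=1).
0.4532 + 0.6056i + 0.0469j + 0.6525k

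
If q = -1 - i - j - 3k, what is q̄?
-1 + i + j + 3k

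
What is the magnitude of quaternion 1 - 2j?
√5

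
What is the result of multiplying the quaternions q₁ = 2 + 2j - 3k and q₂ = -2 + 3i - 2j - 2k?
-6 - 4i - 17j - 4k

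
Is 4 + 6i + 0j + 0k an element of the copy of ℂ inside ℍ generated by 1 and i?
Yes. The quaternion 4 + 6i has j- and k-coefficients y = z = 0, so it lies in the complex subalgebra spanned by 1 and i.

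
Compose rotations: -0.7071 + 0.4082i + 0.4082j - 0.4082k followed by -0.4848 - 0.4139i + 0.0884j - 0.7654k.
0.1632 + 0.3711i - 0.7418j + 0.5341k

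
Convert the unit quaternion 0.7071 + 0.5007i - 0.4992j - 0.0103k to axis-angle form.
axis = (0.7081, -0.706, -0.0146), θ = π/2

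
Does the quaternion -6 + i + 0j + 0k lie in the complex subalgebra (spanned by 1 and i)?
Yes. The quaternion -6 + i has j- and k-coefficients y = z = 0, so it lies in the complex subalgebra spanned by 1 and i.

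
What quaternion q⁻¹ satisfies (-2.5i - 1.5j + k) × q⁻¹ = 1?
0.2632i + 0.1579j - 0.1053k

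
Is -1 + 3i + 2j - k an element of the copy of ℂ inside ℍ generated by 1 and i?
No. The quaternion -1 + 3i + 2j - k has j-coefficient y = 2 and k-coefficient z = -1, not both zero, so it does not lie in the complex subalgebra spanned by 1 and i.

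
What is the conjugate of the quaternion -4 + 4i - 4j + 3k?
-4 - 4i + 4j - 3k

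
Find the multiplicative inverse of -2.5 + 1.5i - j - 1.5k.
-0.2128 - 0.1277i + 0.0851j + 0.1277k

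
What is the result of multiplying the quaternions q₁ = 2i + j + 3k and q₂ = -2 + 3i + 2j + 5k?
-23 - 5i - 3j - 5k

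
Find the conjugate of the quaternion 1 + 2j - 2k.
1 - 2j + 2k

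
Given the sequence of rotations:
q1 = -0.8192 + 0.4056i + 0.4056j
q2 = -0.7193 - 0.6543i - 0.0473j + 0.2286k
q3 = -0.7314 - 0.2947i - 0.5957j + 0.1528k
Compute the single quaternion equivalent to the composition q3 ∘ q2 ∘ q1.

q2 · q1 = 0.8738 + 0.1515i - 0.1603j - 0.4335k
q3 · q2 · q1 = -0.6237 - 0.0856i - 0.5079j + 0.5881k
-0.6237 - 0.0856i - 0.5079j + 0.5881k


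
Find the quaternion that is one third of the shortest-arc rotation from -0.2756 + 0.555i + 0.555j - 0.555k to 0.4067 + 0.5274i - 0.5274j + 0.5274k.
-0.3766 + 0.2058i + 0.6387j - 0.6387k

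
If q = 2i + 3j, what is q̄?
-2i - 3j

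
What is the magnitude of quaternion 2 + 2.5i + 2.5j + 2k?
4.528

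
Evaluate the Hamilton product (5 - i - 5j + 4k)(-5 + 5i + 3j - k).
-1 + 23i + 59j - 3k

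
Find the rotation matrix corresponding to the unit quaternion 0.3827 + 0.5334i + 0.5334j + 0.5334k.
[[-0.1381, 0.1608, 0.9773], [0.9773, -0.1381, 0.1608], [0.1608, 0.9773, -0.1381]]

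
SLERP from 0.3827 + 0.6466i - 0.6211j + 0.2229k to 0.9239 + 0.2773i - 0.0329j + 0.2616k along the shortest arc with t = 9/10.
0.899 + 0.3311i - 0.102j + 0.2678k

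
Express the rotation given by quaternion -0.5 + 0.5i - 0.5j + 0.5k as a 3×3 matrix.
[[0, 0, 1], [-1, 0, 0], [0, -1, 0]]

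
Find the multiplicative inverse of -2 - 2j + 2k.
-0.1667 + 0.1667j - 0.1667k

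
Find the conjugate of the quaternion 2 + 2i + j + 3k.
2 - 2i - j - 3k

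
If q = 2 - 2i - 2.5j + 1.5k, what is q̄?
2 + 2i + 2.5j - 1.5k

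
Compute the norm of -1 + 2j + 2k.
3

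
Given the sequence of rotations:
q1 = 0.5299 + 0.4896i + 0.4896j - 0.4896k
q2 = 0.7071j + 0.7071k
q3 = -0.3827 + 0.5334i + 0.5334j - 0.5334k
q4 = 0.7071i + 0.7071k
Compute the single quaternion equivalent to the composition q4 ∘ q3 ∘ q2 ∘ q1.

q2 · q1 = -0.6924i + 0.7209j + 0.0285k
q3 · q2 · q1 = 0.6647i + 0.0782j + 0.7429k
q4 · q3 · q2 · q1 = -0.9953 - 0.0553i - 0.0553j + 0.0553k
-0.9953 - 0.0553i - 0.0553j + 0.0553k


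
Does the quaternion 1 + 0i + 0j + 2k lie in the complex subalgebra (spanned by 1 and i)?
No. The quaternion 1 + 2k has j-coefficient y = 0 and k-coefficient z = 2, not both zero, so it does not lie in the complex subalgebra spanned by 1 and i.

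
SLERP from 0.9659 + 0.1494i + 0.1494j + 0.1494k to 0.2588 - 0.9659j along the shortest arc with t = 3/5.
0.7376 + 0.0831i - 0.6649j + 0.0831k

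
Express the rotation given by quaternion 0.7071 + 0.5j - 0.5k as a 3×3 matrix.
[[0, 0.7071, 0.7071], [-0.7071, 0.5, -0.5], [-0.7071, -0.5, 0.5]]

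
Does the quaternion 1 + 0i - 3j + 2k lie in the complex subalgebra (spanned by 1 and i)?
No. The quaternion 1 - 3j + 2k has j-coefficient y = -3 and k-coefficient z = 2, not both zero, so it does not lie in the complex subalgebra spanned by 1 and i.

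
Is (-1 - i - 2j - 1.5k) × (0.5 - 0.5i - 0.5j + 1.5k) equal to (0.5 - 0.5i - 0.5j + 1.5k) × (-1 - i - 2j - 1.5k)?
No: pq = 0.25 - 3.75i + 1.75j - 2.75k ≠ 0.25 + 3.75i - 2.75j - 1.75k = qp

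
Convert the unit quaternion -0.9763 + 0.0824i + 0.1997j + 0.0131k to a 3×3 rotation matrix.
[[0.9199, 0.0585, -0.3878], [0.0073, 0.9861, 0.1661], [0.3921, -0.1557, 0.9067]]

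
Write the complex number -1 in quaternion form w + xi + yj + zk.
-1 + 0i + 0j + 0k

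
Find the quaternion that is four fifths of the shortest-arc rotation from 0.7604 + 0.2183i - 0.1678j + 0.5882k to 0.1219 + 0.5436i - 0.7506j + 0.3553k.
0.2829 + 0.5144i - 0.6788j + 0.4411k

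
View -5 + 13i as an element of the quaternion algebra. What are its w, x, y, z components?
-5 + 13i + 0j + 0k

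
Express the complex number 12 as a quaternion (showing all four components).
12 + 0i + 0j + 0k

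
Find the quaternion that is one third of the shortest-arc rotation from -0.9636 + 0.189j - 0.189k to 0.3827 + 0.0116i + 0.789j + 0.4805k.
-0.9162 - 0.005i - 0.1896j - 0.353k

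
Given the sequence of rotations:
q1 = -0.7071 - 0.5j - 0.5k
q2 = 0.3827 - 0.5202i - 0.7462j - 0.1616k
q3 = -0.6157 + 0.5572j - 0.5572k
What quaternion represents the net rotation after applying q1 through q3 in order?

q2 · q1 = -0.7245 + 0.6601i + 0.0762j + 0.183k
q3 · q2 · q1 = 0.5056 - 0.262i - 0.8184j - 0.0768k
0.5056 - 0.262i - 0.8184j - 0.0768k


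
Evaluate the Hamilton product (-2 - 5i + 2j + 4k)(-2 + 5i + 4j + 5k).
1 - 6i + 33j - 48k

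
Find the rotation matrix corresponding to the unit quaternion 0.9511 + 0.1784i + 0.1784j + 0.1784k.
[[0.8727, -0.2757, 0.403], [0.403, 0.8727, -0.2757], [-0.2757, 0.403, 0.8727]]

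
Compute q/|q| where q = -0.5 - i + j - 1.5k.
-0.2357 - 0.4714i + 0.4714j - 0.7071k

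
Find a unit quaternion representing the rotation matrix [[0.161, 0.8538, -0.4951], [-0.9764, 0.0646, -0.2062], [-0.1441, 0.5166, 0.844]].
0.7193 + 0.2512i - 0.122j - 0.6361k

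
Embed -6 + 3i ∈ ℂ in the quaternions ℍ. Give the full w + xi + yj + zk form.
-6 + 3i + 0j + 0k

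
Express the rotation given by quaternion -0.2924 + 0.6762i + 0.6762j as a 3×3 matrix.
[[0.0855, 0.9145, -0.3954], [0.9145, 0.0855, 0.3954], [0.3954, -0.3954, -0.829]]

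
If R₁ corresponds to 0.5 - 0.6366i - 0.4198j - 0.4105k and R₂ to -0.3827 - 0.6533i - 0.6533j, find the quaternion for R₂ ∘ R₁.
-0.8815 + 0.1852i - 0.4342j + 0.0155k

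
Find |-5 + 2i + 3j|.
√38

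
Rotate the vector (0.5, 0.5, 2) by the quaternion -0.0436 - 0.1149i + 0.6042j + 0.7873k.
(-0.987, 1.646, 0.904)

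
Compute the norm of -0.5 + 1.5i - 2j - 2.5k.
3.571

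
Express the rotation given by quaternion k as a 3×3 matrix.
[[-1, 0, 0], [0, -1, 0], [0, 0, 1]]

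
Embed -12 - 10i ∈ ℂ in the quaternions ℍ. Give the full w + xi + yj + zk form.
-12 - 10i + 0j + 0k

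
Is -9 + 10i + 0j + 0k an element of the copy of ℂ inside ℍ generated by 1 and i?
Yes. The quaternion -9 + 10i has j- and k-coefficients y = z = 0, so it lies in the complex subalgebra spanned by 1 and i.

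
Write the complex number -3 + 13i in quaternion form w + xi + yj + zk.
-3 + 13i + 0j + 0k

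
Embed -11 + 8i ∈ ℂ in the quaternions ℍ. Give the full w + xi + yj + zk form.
-11 + 8i + 0j + 0k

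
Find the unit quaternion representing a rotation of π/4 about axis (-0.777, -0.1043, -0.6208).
0.9239 - 0.2973i - 0.0399j - 0.2376k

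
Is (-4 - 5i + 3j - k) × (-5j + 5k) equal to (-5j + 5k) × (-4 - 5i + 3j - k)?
No: pq = 20 + 10i + 45j + 5k ≠ 20 - 10i - 5j - 45k = qp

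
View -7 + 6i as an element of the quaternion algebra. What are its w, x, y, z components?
-7 + 6i + 0j + 0k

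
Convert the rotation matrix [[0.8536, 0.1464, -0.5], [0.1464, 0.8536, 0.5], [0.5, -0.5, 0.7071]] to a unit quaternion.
0.9239 - 0.2706i - 0.2706j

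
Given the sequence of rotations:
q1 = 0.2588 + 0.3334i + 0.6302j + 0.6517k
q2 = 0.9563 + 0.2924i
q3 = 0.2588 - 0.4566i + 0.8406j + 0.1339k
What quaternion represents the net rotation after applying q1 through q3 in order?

q2 · q1 = 0.15 + 0.3945i + 0.4121j + 0.8075k
q3 · q2 · q1 = -0.2356 + 0.6572i + 0.6543j - 0.2907k
-0.2356 + 0.6572i + 0.6543j - 0.2907k


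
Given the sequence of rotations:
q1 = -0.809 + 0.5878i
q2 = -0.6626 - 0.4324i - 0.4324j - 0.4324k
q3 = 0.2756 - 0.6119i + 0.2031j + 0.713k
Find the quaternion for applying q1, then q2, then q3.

q2 · q1 = 0.7902 - 0.0397i + 0.0956j + 0.604k
q3 · q2 · q1 = -0.2566 - 0.44i + 0.5281j + 0.6794k
-0.2566 - 0.44i + 0.5281j + 0.6794k
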